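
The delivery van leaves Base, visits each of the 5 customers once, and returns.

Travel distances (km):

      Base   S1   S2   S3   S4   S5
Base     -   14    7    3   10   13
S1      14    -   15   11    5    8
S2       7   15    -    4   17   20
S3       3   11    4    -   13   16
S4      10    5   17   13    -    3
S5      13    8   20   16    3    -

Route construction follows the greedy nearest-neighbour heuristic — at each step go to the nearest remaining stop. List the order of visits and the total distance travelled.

43 km along Base → S3 → S2 → S1 → S4 → S5 → Base.

Base → [S3:3 / S2:7 / S4:10 / S5:13 / S1:14] → S3 (3)
S3 → [S2:4 / S1:11 / S4:13 / S5:16] → S2 (4)
S2 → [S1:15 / S4:17 / S5:20] → S1 (15)
S1 → [S4:5 / S5:8] → S4 (5)
S4 → [S5:3] → S5 (3)
Return S5→Base: 13.
Total = 3 + 4 + 15 + 5 + 3 + 13 = 43.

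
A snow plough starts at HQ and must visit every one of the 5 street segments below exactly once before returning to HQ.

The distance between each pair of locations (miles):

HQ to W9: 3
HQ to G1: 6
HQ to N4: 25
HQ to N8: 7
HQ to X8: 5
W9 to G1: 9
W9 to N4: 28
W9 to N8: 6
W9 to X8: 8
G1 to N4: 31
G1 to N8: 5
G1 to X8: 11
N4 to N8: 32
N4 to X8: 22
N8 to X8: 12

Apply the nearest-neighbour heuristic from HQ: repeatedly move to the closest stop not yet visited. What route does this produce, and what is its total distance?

Total distance 72 miles via the nearest-neighbour route HQ → W9 → N8 → G1 → X8 → N4 → HQ.

At HQ the remaining stops are W9 3, X8 5, G1 6, N8 7, N4 25; go to W9.
At W9 the remaining stops are N8 6, X8 8, G1 9, N4 28; go to N8.
At N8 the remaining stops are G1 5, X8 12, N4 32; go to G1.
At G1 the remaining stops are X8 11, N4 31; go to X8.
At X8 the remaining stops are N4 22; go to N4.
Return N4→HQ: 25.
Total = 3 + 6 + 5 + 11 + 22 + 25 = 72.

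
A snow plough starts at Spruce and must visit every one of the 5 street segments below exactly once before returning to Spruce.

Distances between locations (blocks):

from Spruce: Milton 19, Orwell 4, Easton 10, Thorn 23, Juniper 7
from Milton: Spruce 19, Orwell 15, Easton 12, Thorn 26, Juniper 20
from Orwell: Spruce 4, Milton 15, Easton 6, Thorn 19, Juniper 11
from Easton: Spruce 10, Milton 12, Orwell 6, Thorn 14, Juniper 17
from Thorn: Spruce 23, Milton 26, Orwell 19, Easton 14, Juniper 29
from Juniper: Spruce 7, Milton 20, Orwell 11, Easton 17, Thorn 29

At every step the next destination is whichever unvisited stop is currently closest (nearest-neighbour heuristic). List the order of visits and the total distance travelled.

Total distance 94 blocks via the nearest-neighbour route Spruce → Orwell → Easton → Milton → Juniper → Thorn → Spruce.

At Spruce the remaining stops are Orwell 4, Juniper 7, Easton 10, Milton 19, Thorn 23; go to Orwell.
At Orwell the remaining stops are Easton 6, Juniper 11, Milton 15, Thorn 19; go to Easton.
At Easton the remaining stops are Milton 12, Thorn 14, Juniper 17; go to Milton.
At Milton the remaining stops are Juniper 20, Thorn 26; go to Juniper.
At Juniper the remaining stops are Thorn 29; go to Thorn.
Return Thorn→Spruce: 23.
Total = 4 + 6 + 12 + 20 + 29 + 23 = 94.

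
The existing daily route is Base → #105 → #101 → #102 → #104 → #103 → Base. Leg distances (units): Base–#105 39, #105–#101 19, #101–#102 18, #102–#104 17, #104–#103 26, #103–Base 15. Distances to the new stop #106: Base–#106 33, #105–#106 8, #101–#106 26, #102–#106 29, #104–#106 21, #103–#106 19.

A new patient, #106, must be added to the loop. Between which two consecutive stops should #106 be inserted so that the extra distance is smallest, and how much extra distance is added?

Minimum extra distance: 2, inserting #106 between Base and #105.

Insertion cost between consecutive stops i–j is d(i,#106) + d(#106,j) − d(i,j):
  between Base and #105: 33 + 8 − 39 = 2
  between #105 and #101: 8 + 26 − 19 = 15
  between #101 and #102: 26 + 29 − 18 = 37
  between #102 and #104: 29 + 21 − 17 = 33
  between #104 and #103: 21 + 19 − 26 = 14
  between #103 and Base: 19 + 33 − 15 = 37
Cheapest insertion is between Base and #105, adding 2.
New total = 134 + 2 = 136.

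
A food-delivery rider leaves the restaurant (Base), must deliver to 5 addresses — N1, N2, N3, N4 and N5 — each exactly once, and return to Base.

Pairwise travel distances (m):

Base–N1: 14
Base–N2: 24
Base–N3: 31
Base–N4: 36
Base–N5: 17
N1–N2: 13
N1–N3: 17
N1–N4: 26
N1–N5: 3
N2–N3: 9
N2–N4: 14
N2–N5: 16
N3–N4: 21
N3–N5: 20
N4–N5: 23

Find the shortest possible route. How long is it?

There are 60 distinct closed tours to check (reversals are equivalent).
Base→N1→N2→N3→N4→N5→Base: 14+13+9+21+23+17 = 97
Base→N1→N2→N3→N5→N4→Base: 14+13+9+20+23+36 = 115
Base→N1→N2→N4→N3→N5→Base: 14+13+14+21+20+17 = 99
Base→N1→N2→N4→N5→N3→Base: 14+13+14+23+20+31 = 115
Base→N1→N2→N5→N3→N4→Base: 14+13+16+20+21+36 = 120
Base→N1→N2→N5→N4→N3→Base: 14+13+16+23+21+31 = 118
Base→N1→N3→N2→N4→N5→Base: 14+17+9+14+23+17 = 94
Base→N1→N3→N2→N5→N4→Base: 14+17+9+16+23+36 = 115
Base→N1→N3→N4→N2→N5→Base: 14+17+21+14+16+17 = 99
Base→N1→N3→N4→N5→N2→Base: 14+17+21+23+16+24 = 115
Base→N1→N3→N5→N2→N4→Base: 14+17+20+16+14+36 = 117
Base→N1→N3→N5→N4→N2→Base: 14+17+20+23+14+24 = 112
Base→N1→N4→N2→N3→N5→Base: 14+26+14+9+20+17 = 100
Base→N1→N4→N2→N5→N3→Base: 14+26+14+16+20+31 = 121
… (46 more)
The minimum is 94.
One optimal route: Base → N1 → N3 → N2 → N4 → N5 → Base (or its reverse).

Minimum total distance: 94 m.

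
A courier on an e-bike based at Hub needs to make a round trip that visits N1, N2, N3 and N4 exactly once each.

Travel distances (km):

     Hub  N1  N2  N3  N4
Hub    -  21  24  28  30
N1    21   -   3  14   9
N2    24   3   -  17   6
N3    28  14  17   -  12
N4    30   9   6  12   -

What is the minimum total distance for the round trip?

Hub-N1-N2-N3-N4-Hub: 21+3+17+12+30 = 83
Hub-N1-N2-N4-N3-Hub: 21+3+6+12+28 = 70
Hub-N1-N3-N2-N4-Hub: 21+14+17+6+30 = 88
Hub-N1-N3-N4-N2-Hub: 21+14+12+6+24 = 77
Hub-N1-N4-N2-N3-Hub: 21+9+6+17+28 = 81
Hub-N1-N4-N3-N2-Hub: 21+9+12+17+24 = 83
Hub-N2-N1-N3-N4-Hub: 24+3+14+12+30 = 83
Hub-N2-N1-N4-N3-Hub: 24+3+9+12+28 = 76
Hub-N2-N3-N1-N4-Hub: 24+17+14+9+30 = 94
Hub-N2-N4-N1-N3-Hub: 24+6+9+14+28 = 81
Hub-N3-N1-N2-N4-Hub: 28+14+3+6+30 = 81
Hub-N3-N2-N1-N4-Hub: 28+17+3+9+30 = 87
The minimum is 70.
One optimal route: Hub → N1 → N2 → N4 → N3 → Hub (or its reverse).

Minimum total distance: 70 km.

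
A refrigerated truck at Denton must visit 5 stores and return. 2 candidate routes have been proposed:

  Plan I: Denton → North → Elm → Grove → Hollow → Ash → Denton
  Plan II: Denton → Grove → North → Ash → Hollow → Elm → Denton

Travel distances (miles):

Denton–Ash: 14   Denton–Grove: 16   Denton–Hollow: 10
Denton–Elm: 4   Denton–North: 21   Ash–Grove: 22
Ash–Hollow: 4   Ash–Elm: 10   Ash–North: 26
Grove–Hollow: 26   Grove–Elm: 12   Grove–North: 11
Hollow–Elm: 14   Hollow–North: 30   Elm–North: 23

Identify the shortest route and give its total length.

75 miles — Plan II is the shortest.

Plan I: 21 + 23 + 12 + 26 + 4 + 14 = 100
Plan II: 16 + 11 + 26 + 4 + 14 + 4 = 75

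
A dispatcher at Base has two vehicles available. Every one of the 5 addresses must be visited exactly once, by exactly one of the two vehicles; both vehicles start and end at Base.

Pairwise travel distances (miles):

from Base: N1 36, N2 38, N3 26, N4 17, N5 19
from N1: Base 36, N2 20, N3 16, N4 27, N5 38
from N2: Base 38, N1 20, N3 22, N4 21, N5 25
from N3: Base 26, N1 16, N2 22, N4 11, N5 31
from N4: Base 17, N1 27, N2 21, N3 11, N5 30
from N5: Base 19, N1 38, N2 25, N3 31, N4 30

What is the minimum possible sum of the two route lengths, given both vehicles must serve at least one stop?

138 miles — the smallest possible combined total.

Try each way of splitting the stops between the two vehicles (each non-empty) and, for each split, find the best tour for each vehicle:
  {N1} + {N2, N3, N4, N5}: 72 + 94 = 166
  {N2} + {N1, N3, N4, N5}: 76 + 101 = 177
  {N1, N2} + {N3, N4, N5}: 94 + 78 = 172
  {N3} + {N1, N2, N4, N5}: 52 + 108 = 160
  {N1, N3} + {N2, N4, N5}: 78 + 82 = 160
  {N2, N3} + {N1, N4, N5}: 86 + 101 = 187
  … (15 splits in total)
  {N1, N2, N3, N4} + {N5}: 100 + 38 = 138  ← best
Best: vehicle 1 Base → N3 → N1 → N2 → N4 → Base = 100; vehicle 2 Base → N5 → Base = 38; combined 138.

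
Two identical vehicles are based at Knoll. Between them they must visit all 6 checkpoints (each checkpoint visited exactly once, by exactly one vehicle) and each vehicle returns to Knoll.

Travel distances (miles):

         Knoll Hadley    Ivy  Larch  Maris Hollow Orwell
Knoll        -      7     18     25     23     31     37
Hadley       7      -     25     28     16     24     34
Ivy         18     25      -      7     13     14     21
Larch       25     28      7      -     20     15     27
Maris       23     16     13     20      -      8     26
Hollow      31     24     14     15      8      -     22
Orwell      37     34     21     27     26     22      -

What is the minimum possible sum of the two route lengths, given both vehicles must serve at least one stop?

Check every non-empty split of the stops between the two vehicles; for each half take its own optimal tour:
  {Hadley} + {Ivy, Larch, Maris, Hollow, Orwell}: 14 + 105 = 119
  {Ivy} + {Hadley, Larch, Maris, Hollow, Orwell}: 36 + 105 = 141
  {Hadley, Ivy} + {Larch, Maris, Hollow, Orwell}: 50 + 105 = 155
  {Larch} + {Hadley, Ivy, Maris, Hollow, Orwell}: 50 + 92 = 142
  {Hadley, Larch} + {Ivy, Maris, Hollow, Orwell}: 60 + 92 = 152
  {Ivy, Larch} + {Hadley, Maris, Hollow, Orwell}: 50 + 90 = 140
  … (31 splits in total)
Best: vehicle 1 Knoll → Hadley → Knoll = 14; vehicle 2 Knoll → Ivy → Larch → Orwell → Hollow → Maris → Knoll = 105; combined 119.

119 miles — the smallest possible combined total.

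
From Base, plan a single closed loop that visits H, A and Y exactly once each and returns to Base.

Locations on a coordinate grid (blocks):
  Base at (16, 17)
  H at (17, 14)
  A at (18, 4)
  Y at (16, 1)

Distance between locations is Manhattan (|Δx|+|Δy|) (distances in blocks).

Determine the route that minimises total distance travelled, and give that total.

With 3 stops there are 3!/2 = 3 distinct round trips (a route and its reverse cost the same).
Base → H → A → Y → Base: 4+11+5+16 = 36
Base → H → Y → A → Base: 4+14+5+15 = 38
Base → A → H → Y → Base: 15+11+14+16 = 56
The minimum is 36.
One optimal route: Base → H → A → Y → Base (or its reverse).

Minimum total distance: 36 blocks.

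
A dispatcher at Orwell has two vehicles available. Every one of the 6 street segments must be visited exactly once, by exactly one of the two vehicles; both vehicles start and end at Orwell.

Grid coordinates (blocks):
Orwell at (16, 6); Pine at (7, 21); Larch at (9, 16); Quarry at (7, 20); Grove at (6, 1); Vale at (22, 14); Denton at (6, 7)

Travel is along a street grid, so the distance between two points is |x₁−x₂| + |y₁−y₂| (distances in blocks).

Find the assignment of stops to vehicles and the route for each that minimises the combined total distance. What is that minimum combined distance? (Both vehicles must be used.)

Try each way of splitting the stops between the two vehicles (each non-empty) and, for each split, find the best tour for each vehicle:
  {Pine} + {Larch, Quarry, Grove, Vale, Denton}: 48 + 70 = 118
  {Larch} + {Pine, Quarry, Grove, Vale, Denton}: 34 + 72 = 106
  {Pine, Larch} + {Quarry, Grove, Vale, Denton}: 48 + 70 = 118
  {Quarry} + {Pine, Larch, Grove, Vale, Denton}: 46 + 72 = 118
  {Pine, Quarry} + {Larch, Grove, Vale, Denton}: 48 + 62 = 110
  {Larch, Quarry} + {Pine, Grove, Vale, Denton}: 46 + 72 = 118
  … (31 splits in total)
  {Vale} + {Pine, Larch, Quarry, Grove, Denton}: 28 + 60 = 88  ← best
Best: vehicle 1 Orwell → Vale → Orwell = 28; vehicle 2 Orwell → Larch → Pine → Quarry → Denton → Grove → Orwell = 60; combined 88.

Minimum combined distance: 88 blocks.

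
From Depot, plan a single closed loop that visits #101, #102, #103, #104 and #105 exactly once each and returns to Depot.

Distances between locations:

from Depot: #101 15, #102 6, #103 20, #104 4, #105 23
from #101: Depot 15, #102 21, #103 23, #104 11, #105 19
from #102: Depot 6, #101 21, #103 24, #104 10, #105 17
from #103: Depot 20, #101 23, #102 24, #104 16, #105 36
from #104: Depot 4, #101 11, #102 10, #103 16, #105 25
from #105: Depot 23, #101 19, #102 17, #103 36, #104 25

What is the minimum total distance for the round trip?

Depot→#101→#102→#103→#104→#105→Depot: 15+21+24+16+25+23 = 124
Depot→#101→#102→#103→#105→#104→Depot: 15+21+24+36+25+4 = 125
Depot→#101→#102→#104→#103→#105→Depot: 15+21+10+16+36+23 = 121
Depot→#101→#102→#104→#105→#103→Depot: 15+21+10+25+36+20 = 127
Depot→#101→#102→#105→#103→#104→Depot: 15+21+17+36+16+4 = 109
Depot→#101→#102→#105→#104→#103→Depot: 15+21+17+25+16+20 = 114
Depot→#101→#103→#102→#104→#105→Depot: 15+23+24+10+25+23 = 120
Depot→#101→#103→#102→#105→#104→Depot: 15+23+24+17+25+4 = 108
Depot→#101→#103→#104→#102→#105→Depot: 15+23+16+10+17+23 = 104
Depot→#101→#103→#104→#105→#102→Depot: 15+23+16+25+17+6 = 102
Depot→#101→#103→#105→#102→#104→Depot: 15+23+36+17+10+4 = 105
Depot→#101→#103→#105→#104→#102→Depot: 15+23+36+25+10+6 = 115
Depot→#101→#104→#102→#103→#105→Depot: 15+11+10+24+36+23 = 119
Depot→#101→#104→#102→#105→#103→Depot: 15+11+10+17+36+20 = 109
… (46 more)
Depot→#102→#105→#101→#103→#104→Depot: 6+17+19+23+16+4 = 85  ← best
The minimum is 85.
One optimal route: Depot → #102 → #105 → #101 → #103 → #104 → Depot (or its reverse).

Minimum total distance: 85.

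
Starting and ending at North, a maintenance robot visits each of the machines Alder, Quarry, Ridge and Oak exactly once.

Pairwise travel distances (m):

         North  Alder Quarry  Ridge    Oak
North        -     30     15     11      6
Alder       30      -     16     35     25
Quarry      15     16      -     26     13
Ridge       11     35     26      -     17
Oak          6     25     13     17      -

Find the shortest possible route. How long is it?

81 m — the shortest possible round trip.

There are 12 distinct closed tours to check (reversals are equivalent).
North→Alder→Quarry→Ridge→Oak→North: 30+16+26+17+6 = 95
North→Alder→Quarry→Oak→Ridge→North: 30+16+13+17+11 = 87
North→Alder→Ridge→Quarry→Oak→North: 30+35+26+13+6 = 110
North→Alder→Ridge→Oak→Quarry→North: 30+35+17+13+15 = 110
North→Alder→Oak→Quarry→Ridge→North: 30+25+13+26+11 = 105
North→Alder→Oak→Ridge→Quarry→North: 30+25+17+26+15 = 113
North→Quarry→Alder→Ridge→Oak→North: 15+16+35+17+6 = 89
North→Quarry→Alder→Oak→Ridge→North: 15+16+25+17+11 = 84
North→Quarry→Ridge→Alder→Oak→North: 15+26+35+25+6 = 107
North→Quarry→Oak→Alder→Ridge→North: 15+13+25+35+11 = 99
North→Ridge→Alder→Quarry→Oak→North: 11+35+16+13+6 = 81
North→Ridge→Quarry→Alder→Oak→North: 11+26+16+25+6 = 84
The minimum is 81.
One optimal route: North → Ridge → Alder → Quarry → Oak → North (or its reverse).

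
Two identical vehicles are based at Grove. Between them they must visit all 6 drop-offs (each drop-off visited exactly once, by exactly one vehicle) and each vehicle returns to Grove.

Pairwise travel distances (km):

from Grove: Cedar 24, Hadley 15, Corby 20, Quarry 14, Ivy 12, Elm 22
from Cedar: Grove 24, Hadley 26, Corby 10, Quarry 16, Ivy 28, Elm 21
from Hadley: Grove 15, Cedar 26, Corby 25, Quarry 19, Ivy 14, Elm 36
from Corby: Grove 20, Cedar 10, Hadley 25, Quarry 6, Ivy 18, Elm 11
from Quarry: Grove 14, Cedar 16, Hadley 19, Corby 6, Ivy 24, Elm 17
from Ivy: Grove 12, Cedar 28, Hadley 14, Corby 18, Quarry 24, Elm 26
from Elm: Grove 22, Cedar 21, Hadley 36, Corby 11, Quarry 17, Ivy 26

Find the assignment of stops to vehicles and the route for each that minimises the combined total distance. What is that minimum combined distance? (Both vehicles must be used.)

Check every non-empty split of the stops between the two vehicles; for each half take its own optimal tour:
  {Cedar} + {Hadley, Corby, Quarry, Ivy, Elm}: 48 + 84 = 132
  {Hadley} + {Cedar, Corby, Quarry, Ivy, Elm}: 30 + 89 = 119
  {Cedar, Hadley} + {Corby, Quarry, Ivy, Elm}: 65 + 69 = 134
  {Corby} + {Cedar, Hadley, Quarry, Ivy, Elm}: 40 + 104 = 144
  {Cedar, Corby} + {Hadley, Quarry, Ivy, Elm}: 54 + 84 = 138
  {Hadley, Corby} + {Cedar, Quarry, Ivy, Elm}: 60 + 89 = 149
  … (31 splits in total)
  {Hadley, Ivy} + {Cedar, Corby, Quarry, Elm}: 41 + 73 = 114  ← best
Best: vehicle 1 Grove → Hadley → Ivy → Grove = 41; vehicle 2 Grove → Quarry → Cedar → Corby → Elm → Grove = 73; combined 114.

Minimum combined distance: 114 km.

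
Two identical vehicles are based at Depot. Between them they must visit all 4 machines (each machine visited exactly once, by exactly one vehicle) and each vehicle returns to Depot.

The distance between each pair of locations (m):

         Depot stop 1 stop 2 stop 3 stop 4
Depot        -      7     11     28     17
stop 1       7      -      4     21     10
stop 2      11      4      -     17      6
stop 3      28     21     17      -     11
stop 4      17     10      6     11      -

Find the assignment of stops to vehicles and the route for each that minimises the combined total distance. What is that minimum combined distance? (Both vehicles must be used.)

70 m — the smallest possible combined total.

Check every non-empty split of the stops between the two vehicles; for each half take its own optimal tour:
  {stop 1} + {stop 2, stop 3, stop 4}: 14 + 56 = 70
  {stop 2} + {stop 1, stop 3, stop 4}: 22 + 56 = 78
  {stop 1, stop 2} + {stop 3, stop 4}: 22 + 56 = 78
  {stop 3} + {stop 1, stop 2, stop 4}: 56 + 34 = 90
  {stop 1, stop 3} + {stop 2, stop 4}: 56 + 34 = 90
  {stop 2, stop 3} + {stop 1, stop 4}: 56 + 34 = 90
  … (7 splits in total)
Best: vehicle 1 Depot → stop 1 → Depot = 14; vehicle 2 Depot → stop 2 → stop 3 → stop 4 → Depot = 56; combined 70.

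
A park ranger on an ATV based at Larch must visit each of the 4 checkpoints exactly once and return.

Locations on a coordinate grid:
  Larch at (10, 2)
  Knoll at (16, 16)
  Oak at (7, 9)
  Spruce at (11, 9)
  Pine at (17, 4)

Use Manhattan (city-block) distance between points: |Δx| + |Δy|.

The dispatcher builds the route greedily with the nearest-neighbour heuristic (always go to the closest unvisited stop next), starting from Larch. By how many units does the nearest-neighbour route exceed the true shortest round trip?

Excess over optimum: 12.

Larch: Spruce=8, Pine=9, Oak=10, Knoll=20 ⇒ Spruce
Spruce: Oak=4, Pine=11, Knoll=12 ⇒ Oak
Oak: Pine=15, Knoll=16 ⇒ Pine
Pine: Knoll=13 ⇒ Knoll
NN route Larch → Spruce → Oak → Pine → Knoll → Larch costs 60.
Optimal: Larch → Oak → Spruce → Knoll → Pine → Larch costs 48 (by enumerating all 12 distinct tours).
Excess = 60 − 48 = 12.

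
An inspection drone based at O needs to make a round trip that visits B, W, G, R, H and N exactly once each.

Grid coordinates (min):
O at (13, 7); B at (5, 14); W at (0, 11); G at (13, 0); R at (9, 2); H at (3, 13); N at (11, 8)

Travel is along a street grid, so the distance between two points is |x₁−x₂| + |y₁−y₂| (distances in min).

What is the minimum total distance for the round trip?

O-B-W-G-R-H-N-O: 15+8+24+6+17+13+3 = 86
O-B-W-G-R-N-H-O: 15+8+24+6+8+13+16 = 90
O-B-W-G-H-R-N-O: 15+8+24+23+17+8+3 = 98
O-B-W-G-H-N-R-O: 15+8+24+23+13+8+9 = 100
O-B-W-G-N-R-H-O: 15+8+24+10+8+17+16 = 98
O-B-W-G-N-H-R-O: 15+8+24+10+13+17+9 = 96
O-B-W-R-G-H-N-O: 15+8+18+6+23+13+3 = 86
O-B-W-R-G-N-H-O: 15+8+18+6+10+13+16 = 86
… (352 more)
O-G-R-B-H-W-N-O: 7+6+16+3+5+14+3 = 54  ← best
The minimum is 54.
One optimal route: O → G → R → B → H → W → N → O (or its reverse).

Minimum total distance: 54 min.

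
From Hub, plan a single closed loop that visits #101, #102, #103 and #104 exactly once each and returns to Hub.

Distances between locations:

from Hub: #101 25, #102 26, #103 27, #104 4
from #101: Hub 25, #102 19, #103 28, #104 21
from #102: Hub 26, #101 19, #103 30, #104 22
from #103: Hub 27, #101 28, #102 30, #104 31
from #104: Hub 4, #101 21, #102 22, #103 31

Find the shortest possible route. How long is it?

Shortest round trip = 100.

With 4 stops there are 4!/2 = 12 distinct round trips (a route and its reverse cost the same).
Hub - #101 - #102 - #103 - #104 - Hub: 25+19+30+31+4 = 109
Hub - #101 - #102 - #104 - #103 - Hub: 25+19+22+31+27 = 124
Hub - #101 - #103 - #102 - #104 - Hub: 25+28+30+22+4 = 109
Hub - #101 - #103 - #104 - #102 - Hub: 25+28+31+22+26 = 132
Hub - #101 - #104 - #102 - #103 - Hub: 25+21+22+30+27 = 125
Hub - #101 - #104 - #103 - #102 - Hub: 25+21+31+30+26 = 133
Hub - #102 - #101 - #103 - #104 - Hub: 26+19+28+31+4 = 108
Hub - #102 - #101 - #104 - #103 - Hub: 26+19+21+31+27 = 124
Hub - #102 - #103 - #101 - #104 - Hub: 26+30+28+21+4 = 109
Hub - #102 - #104 - #101 - #103 - Hub: 26+22+21+28+27 = 124
Hub - #103 - #101 - #102 - #104 - Hub: 27+28+19+22+4 = 100
Hub - #103 - #102 - #101 - #104 - Hub: 27+30+19+21+4 = 101
The minimum is 100.
One optimal route: Hub → #103 → #101 → #102 → #104 → Hub (or its reverse).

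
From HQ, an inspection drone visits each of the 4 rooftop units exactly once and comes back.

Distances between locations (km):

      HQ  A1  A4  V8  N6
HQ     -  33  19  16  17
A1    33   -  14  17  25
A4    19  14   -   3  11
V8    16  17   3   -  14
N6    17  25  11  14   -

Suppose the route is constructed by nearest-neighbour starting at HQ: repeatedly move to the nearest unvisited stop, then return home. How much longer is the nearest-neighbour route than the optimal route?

HQ: V8=16, N6=17, A4=19, A1=33 ⇒ V8
V8: A4=3, N6=14, A1=17 ⇒ A4
A4: N6=11, A1=14 ⇒ N6
N6: A1=25 ⇒ A1
NN route HQ → V8 → A4 → N6 → A1 → HQ costs 88.
Optimal: HQ → V8 → A1 → A4 → N6 → HQ costs 75 (by enumerating all 12 distinct tours).
Excess = 88 − 75 = 13.

Excess over optimum: 13 km.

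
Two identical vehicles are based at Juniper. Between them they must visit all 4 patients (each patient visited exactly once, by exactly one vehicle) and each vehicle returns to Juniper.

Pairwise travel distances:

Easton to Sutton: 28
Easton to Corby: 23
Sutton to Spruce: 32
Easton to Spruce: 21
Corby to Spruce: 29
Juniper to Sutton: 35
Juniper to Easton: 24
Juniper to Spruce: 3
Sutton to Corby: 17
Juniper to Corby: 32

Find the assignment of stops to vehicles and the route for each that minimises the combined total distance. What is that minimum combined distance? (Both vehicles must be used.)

There are 2^3 − 1 = 7 ways to divide the 4 stops into two non-empty groups. For each, the best each vehicle can do is its own shortest tour through its group:
  {Easton} + {Sutton, Corby, Spruce}: 48 + 84 = 132
  {Sutton} + {Easton, Corby, Spruce}: 70 + 79 = 149
  {Easton, Sutton} + {Corby, Spruce}: 87 + 64 = 151
  {Corby} + {Easton, Sutton, Spruce}: 64 + 87 = 151
  {Easton, Corby} + {Sutton, Spruce}: 79 + 70 = 149
  {Sutton, Corby} + {Easton, Spruce}: 84 + 48 = 132
  … (7 splits in total)
  {Easton, Sutton, Corby} + {Spruce}: 99 + 6 = 105  ← best
Best: vehicle 1 Juniper → Easton → Corby → Sutton → Juniper = 99; vehicle 2 Juniper → Spruce → Juniper = 6; combined 105.

105 — the smallest possible combined total.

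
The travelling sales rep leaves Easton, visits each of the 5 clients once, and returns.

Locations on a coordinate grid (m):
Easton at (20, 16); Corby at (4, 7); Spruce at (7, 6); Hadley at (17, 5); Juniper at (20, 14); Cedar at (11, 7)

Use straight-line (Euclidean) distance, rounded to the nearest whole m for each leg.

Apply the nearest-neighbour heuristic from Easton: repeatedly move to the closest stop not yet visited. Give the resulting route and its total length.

Total distance 42 m via the nearest-neighbour route Easton → Juniper → Hadley → Cedar → Spruce → Corby → Easton.

At Easton the remaining stops are Juniper 2, Hadley 11, Cedar 13, Spruce 16, Corby 18; go to Juniper.
At Juniper the remaining stops are Hadley 9, Cedar 11, Spruce 15, Corby 17; go to Hadley.
At Hadley the remaining stops are Cedar 6, Spruce 10, Corby 13; go to Cedar.
At Cedar the remaining stops are Spruce 4, Corby 7; go to Spruce.
At Spruce the remaining stops are Corby 3; go to Corby.
Return Corby→Easton: 18.
Total = 2 + 9 + 6 + 4 + 3 + 18 = 42.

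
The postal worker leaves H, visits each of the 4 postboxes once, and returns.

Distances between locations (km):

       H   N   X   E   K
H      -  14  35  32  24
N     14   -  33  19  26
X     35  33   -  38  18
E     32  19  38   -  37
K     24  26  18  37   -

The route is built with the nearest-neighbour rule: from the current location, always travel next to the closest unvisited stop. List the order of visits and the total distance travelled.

Nearest-neighbour total = 123 km; route H → N → E → K → X → H.

From H: distances to unvisited — N=14, K=24, E=32, X=35. Nearest is N (14).
From N: distances to unvisited — E=19, K=26, X=33. Nearest is E (19).
From E: distances to unvisited — K=37, X=38. Nearest is K (37).
From K: distances to unvisited — X=18. Nearest is X (18).
Return X→H: 35.
Total = 14 + 19 + 37 + 18 + 35 = 123.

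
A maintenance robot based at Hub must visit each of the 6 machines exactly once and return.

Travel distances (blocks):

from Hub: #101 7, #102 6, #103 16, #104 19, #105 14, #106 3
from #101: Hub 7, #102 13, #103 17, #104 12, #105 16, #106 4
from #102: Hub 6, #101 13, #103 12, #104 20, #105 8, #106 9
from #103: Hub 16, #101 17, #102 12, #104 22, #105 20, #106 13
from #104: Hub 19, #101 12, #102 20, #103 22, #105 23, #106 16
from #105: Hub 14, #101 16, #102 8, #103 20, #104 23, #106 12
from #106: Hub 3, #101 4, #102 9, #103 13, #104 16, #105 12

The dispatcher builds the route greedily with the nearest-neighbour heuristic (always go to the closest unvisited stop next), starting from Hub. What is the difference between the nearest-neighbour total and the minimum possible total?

Excess over optimum: 8 blocks.

From Hub: #106=3, #102=6, #101=7, #105=14, #103=16, #104=19 → choose #106 (3).
From #106: #101=4, #102=9, #105=12, #103=13, #104=16 → choose #101 (4).
From #101: #104=12, #102=13, #105=16, #103=17 → choose #104 (12).
From #104: #102=20, #103=22, #105=23 → choose #102 (20).
From #102: #105=8, #103=12 → choose #105 (8).
From #105: #103=20 → choose #103 (20).
NN route Hub → #106 → #101 → #104 → #102 → #105 → #103 → Hub costs 83.
Optimal: Hub → #102 → #105 → #103 → #104 → #101 → #106 → Hub costs 75 (by enumerating all 360 distinct tours).
Excess = 83 − 75 = 8.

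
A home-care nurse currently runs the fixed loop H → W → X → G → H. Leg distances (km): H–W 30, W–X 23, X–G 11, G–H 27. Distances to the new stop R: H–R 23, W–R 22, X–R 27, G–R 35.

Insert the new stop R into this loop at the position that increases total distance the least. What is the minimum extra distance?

+15 km — insert R between H and W.

Insertion cost between consecutive stops i–j is d(i,R) + d(R,j) − d(i,j):
  between H and W: 23 + 22 − 30 = 15
  between W and X: 22 + 27 − 23 = 26
  between X and G: 27 + 35 − 11 = 51
  between G and H: 35 + 23 − 27 = 31
Cheapest insertion is between H and W, adding 15.
New total = 91 + 15 = 106.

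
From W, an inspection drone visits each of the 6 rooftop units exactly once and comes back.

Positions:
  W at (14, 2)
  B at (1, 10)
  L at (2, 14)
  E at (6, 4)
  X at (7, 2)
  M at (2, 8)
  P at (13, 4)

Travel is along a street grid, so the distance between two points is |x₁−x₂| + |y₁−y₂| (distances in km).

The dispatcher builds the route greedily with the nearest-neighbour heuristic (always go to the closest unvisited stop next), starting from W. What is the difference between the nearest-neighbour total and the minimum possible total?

W: P=3, X=7, E=10, M=18, B=21, L=24 ⇒ P
P: E=7, X=8, M=15, B=18, L=21 ⇒ E
E: X=3, M=8, B=11, L=14 ⇒ X
X: M=11, B=14, L=17 ⇒ M
M: B=3, L=6 ⇒ B
B: L=5 ⇒ L
NN route W → P → E → X → M → B → L → W costs 56.
Optimal: W → X → B → L → M → E → P → W costs 50 (by enumerating all 360 distinct tours).
Excess = 56 − 50 = 6.

6 km longer than the optimal tour.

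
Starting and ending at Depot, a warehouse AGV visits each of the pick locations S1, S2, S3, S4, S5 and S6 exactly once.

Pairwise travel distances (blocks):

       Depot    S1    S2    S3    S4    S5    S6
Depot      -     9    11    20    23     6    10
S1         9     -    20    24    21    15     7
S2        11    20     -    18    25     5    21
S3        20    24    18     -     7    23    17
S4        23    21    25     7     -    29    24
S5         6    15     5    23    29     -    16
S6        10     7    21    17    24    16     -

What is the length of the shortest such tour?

There are 360 distinct closed tours to check (reversals are equivalent).
Depot - S1 - S2 - S3 - S4 - S5 - S6 - Depot: 9+20+18+7+29+16+10 = 109
Depot - S1 - S2 - S3 - S4 - S6 - S5 - Depot: 9+20+18+7+24+16+6 = 100
Depot - S1 - S2 - S3 - S5 - S4 - S6 - Depot: 9+20+18+23+29+24+10 = 133
Depot - S1 - S2 - S3 - S5 - S6 - S4 - Depot: 9+20+18+23+16+24+23 = 133
Depot - S1 - S2 - S3 - S6 - S4 - S5 - Depot: 9+20+18+17+24+29+6 = 123
Depot - S1 - S2 - S3 - S6 - S5 - S4 - Depot: 9+20+18+17+16+29+23 = 132
Depot - S1 - S2 - S4 - S3 - S5 - S6 - Depot: 9+20+25+7+23+16+10 = 110
Depot - S1 - S2 - S4 - S3 - S6 - S5 - Depot: 9+20+25+7+17+16+6 = 100
… (352 more)
Depot - S5 - S2 - S3 - S4 - S1 - S6 - Depot: 6+5+18+7+21+7+10 = 74  ← best
The minimum is 74.
One optimal route: Depot → S5 → S2 → S3 → S4 → S1 → S6 → Depot (or its reverse).

Shortest round trip = 74 blocks.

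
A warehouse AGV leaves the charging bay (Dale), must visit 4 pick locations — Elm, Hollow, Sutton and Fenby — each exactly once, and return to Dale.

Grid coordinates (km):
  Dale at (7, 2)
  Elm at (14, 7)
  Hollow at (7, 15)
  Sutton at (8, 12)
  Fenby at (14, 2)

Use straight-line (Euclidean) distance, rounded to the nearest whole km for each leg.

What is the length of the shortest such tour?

There are 12 distinct closed tours to check (reversals are equivalent).
Dale → Elm → Hollow → Sutton → Fenby → Dale: 9+11+3+12+7 = 42
Dale → Elm → Hollow → Fenby → Sutton → Dale: 9+11+15+12+10 = 57
Dale → Elm → Sutton → Hollow → Fenby → Dale: 9+8+3+15+7 = 42
Dale → Elm → Sutton → Fenby → Hollow → Dale: 9+8+12+15+13 = 57
Dale → Elm → Fenby → Hollow → Sutton → Dale: 9+5+15+3+10 = 42
Dale → Elm → Fenby → Sutton → Hollow → Dale: 9+5+12+3+13 = 42
Dale → Hollow → Elm → Sutton → Fenby → Dale: 13+11+8+12+7 = 51
Dale → Hollow → Elm → Fenby → Sutton → Dale: 13+11+5+12+10 = 51
Dale → Hollow → Sutton → Elm → Fenby → Dale: 13+3+8+5+7 = 36
Dale → Hollow → Fenby → Elm → Sutton → Dale: 13+15+5+8+10 = 51
Dale → Sutton → Elm → Hollow → Fenby → Dale: 10+8+11+15+7 = 51
Dale → Sutton → Hollow → Elm → Fenby → Dale: 10+3+11+5+7 = 36
The minimum is 36.
One optimal route: Dale → Hollow → Sutton → Elm → Fenby → Dale (or its reverse).

36 km — the shortest possible round trip.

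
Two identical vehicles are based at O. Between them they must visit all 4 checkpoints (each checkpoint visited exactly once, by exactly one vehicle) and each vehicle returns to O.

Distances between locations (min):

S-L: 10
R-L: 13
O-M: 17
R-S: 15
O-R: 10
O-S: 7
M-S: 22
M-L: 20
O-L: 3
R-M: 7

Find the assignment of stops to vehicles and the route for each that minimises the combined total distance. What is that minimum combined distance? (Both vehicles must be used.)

52 min — the smallest possible combined total.

There are 2^3 − 1 = 7 ways to divide the 4 stops into two non-empty groups. For each, the best each vehicle can do is its own shortest tour through its group:
  {R} + {M, S, L}: 20 + 52 = 72
  {M} + {R, S, L}: 34 + 38 = 72
  {R, M} + {S, L}: 34 + 20 = 54
  {S} + {R, M, L}: 14 + 40 = 54
  {R, S} + {M, L}: 32 + 40 = 72
  {M, S} + {R, L}: 46 + 26 = 72
  … (7 splits in total)
  {R, M, S} + {L}: 46 + 6 = 52  ← best
Best: vehicle 1 O → R → M → S → O = 46; vehicle 2 O → L → O = 6; combined 52.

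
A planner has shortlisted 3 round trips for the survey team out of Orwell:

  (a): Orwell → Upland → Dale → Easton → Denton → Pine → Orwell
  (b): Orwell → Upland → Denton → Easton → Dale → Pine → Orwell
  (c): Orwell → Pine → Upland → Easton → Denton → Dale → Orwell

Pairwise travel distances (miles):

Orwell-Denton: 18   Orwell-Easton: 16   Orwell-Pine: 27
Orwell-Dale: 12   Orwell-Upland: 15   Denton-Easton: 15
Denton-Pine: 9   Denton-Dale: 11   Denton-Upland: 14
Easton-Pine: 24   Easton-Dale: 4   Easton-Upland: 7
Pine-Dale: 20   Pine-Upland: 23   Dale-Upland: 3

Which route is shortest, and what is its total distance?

(a): 15 + 3 + 4 + 15 + 9 + 27 = 73
(b): 15 + 14 + 15 + 4 + 20 + 27 = 95
(c): 27 + 23 + 7 + 15 + 11 + 12 = 95

Shortest is (a), total 73 miles.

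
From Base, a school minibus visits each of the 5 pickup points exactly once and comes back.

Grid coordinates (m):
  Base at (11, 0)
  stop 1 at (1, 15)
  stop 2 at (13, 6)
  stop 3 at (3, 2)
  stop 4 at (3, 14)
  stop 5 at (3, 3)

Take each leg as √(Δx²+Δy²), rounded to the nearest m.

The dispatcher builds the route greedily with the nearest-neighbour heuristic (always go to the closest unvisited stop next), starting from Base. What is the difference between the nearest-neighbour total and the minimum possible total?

Excess over optimum: 7 m.

From Base: stop 2=6, stop 3=8, stop 5=9, stop 4=16, stop 1=18 → choose stop 2 (6).
From stop 2: stop 5=10, stop 3=11, stop 4=13, stop 1=15 → choose stop 5 (10).
From stop 5: stop 3=1, stop 4=11, stop 1=12 → choose stop 3 (1).
From stop 3: stop 4=12, stop 1=13 → choose stop 4 (12).
From stop 4: stop 1=2 → choose stop 1 (2).
NN route Base → stop 2 → stop 5 → stop 3 → stop 4 → stop 1 → Base costs 49.
Optimal: Base → stop 2 → stop 4 → stop 1 → stop 5 → stop 3 → Base costs 42 (by enumerating all 60 distinct tours).
Excess = 49 − 42 = 7.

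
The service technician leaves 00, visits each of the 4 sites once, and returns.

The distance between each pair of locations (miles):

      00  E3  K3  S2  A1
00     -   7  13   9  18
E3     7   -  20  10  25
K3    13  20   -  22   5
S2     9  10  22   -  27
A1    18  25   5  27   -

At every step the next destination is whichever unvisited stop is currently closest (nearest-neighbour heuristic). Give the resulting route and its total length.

Total distance 62 miles via the nearest-neighbour route 00 → E3 → S2 → K3 → A1 → 00.

At 00 the remaining stops are E3 7, S2 9, K3 13, A1 18; go to E3.
At E3 the remaining stops are S2 10, K3 20, A1 25; go to S2.
At S2 the remaining stops are K3 22, A1 27; go to K3.
At K3 the remaining stops are A1 5; go to A1.
Return A1→00: 18.
Total = 7 + 10 + 22 + 5 + 18 = 62.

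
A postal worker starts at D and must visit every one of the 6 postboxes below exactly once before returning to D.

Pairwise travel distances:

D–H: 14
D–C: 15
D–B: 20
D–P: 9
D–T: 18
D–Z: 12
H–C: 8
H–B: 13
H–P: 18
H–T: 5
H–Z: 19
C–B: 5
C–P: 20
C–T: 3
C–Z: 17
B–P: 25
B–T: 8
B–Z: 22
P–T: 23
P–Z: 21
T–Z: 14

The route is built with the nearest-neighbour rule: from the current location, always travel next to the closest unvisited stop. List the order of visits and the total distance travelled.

D → [P:9 / Z:12 / H:14 / C:15 / T:18 / B:20] → P (9)
P → [H:18 / C:20 / Z:21 / T:23 / B:25] → H (18)
H → [T:5 / C:8 / B:13 / Z:19] → T (5)
T → [C:3 / B:8 / Z:14] → C (3)
C → [B:5 / Z:17] → B (5)
B → [Z:22] → Z (22)
Return Z→D: 12.
Total = 9 + 18 + 5 + 3 + 5 + 22 + 12 = 74.

Total distance 74 via the nearest-neighbour route D → P → H → T → C → B → Z → D.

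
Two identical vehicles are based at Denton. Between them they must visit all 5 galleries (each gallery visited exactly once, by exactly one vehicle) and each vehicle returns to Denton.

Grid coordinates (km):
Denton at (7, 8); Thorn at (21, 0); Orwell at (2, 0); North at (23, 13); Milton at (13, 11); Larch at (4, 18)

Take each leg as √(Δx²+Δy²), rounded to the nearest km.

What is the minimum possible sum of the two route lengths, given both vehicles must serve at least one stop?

Check every non-empty split of the stops between the two vehicles; for each half take its own optimal tour:
  {Thorn} + {Orwell, North, Milton, Larch}: 32 + 64 = 96
  {Orwell} + {Thorn, North, Milton, Larch}: 18 + 60 = 78
  {Thorn, Orwell} + {North, Milton, Larch}: 44 + 47 = 91
  {North} + {Thorn, Orwell, Milton, Larch}: 34 + 63 = 97
  {Thorn, North} + {Orwell, Milton, Larch}: 46 + 45 = 91
  {Orwell, North} + {Thorn, Milton, Larch}: 51 + 51 = 102
  … (15 splits in total)
Best: vehicle 1 Denton → Orwell → Denton = 18; vehicle 2 Denton → Thorn → North → Milton → Larch → Denton = 60; combined 78.

78 km — the smallest possible combined total.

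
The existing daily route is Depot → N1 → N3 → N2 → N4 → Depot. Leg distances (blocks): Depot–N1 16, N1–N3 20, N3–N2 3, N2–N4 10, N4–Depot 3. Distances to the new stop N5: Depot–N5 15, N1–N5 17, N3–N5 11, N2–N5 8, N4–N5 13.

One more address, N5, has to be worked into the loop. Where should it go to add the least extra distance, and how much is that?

Insertion cost between consecutive stops i–j is d(i,N5) + d(N5,j) − d(i,j):
  between Depot and N1: 15 + 17 − 16 = 16
  between N1 and N3: 17 + 11 − 20 = 8
  between N3 and N2: 11 + 8 − 3 = 16
  between N2 and N4: 8 + 13 − 10 = 11
  between N4 and Depot: 13 + 15 − 3 = 25
Cheapest insertion is between N1 and N3, adding 8.
New total = 52 + 8 = 60.

Minimum extra distance: 8 blocks, inserting N5 between N1 and N3.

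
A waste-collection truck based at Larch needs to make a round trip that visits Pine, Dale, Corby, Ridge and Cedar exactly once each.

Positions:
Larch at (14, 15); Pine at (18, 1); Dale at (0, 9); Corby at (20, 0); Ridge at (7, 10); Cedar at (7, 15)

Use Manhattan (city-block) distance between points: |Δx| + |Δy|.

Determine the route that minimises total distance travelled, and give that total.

Shortest round trip = 70.

Larch → Pine → Dale → Corby → Ridge → Cedar → Larch: 18+26+29+23+5+7 = 108
Larch → Pine → Dale → Corby → Cedar → Ridge → Larch: 18+26+29+28+5+12 = 118
Larch → Pine → Dale → Ridge → Corby → Cedar → Larch: 18+26+8+23+28+7 = 110
Larch → Pine → Dale → Ridge → Cedar → Corby → Larch: 18+26+8+5+28+21 = 106
Larch → Pine → Dale → Cedar → Corby → Ridge → Larch: 18+26+13+28+23+12 = 120
Larch → Pine → Dale → Cedar → Ridge → Corby → Larch: 18+26+13+5+23+21 = 106
Larch → Pine → Corby → Dale → Ridge → Cedar → Larch: 18+3+29+8+5+7 = 70
Larch → Pine → Corby → Dale → Cedar → Ridge → Larch: 18+3+29+13+5+12 = 80
Larch → Pine → Corby → Ridge → Dale → Cedar → Larch: 18+3+23+8+13+7 = 72
Larch → Pine → Corby → Ridge → Cedar → Dale → Larch: 18+3+23+5+13+20 = 82
Larch → Pine → Corby → Cedar → Dale → Ridge → Larch: 18+3+28+13+8+12 = 82
Larch → Pine → Corby → Cedar → Ridge → Dale → Larch: 18+3+28+5+8+20 = 82
Larch → Pine → Ridge → Dale → Corby → Cedar → Larch: 18+20+8+29+28+7 = 110
Larch → Pine → Ridge → Dale → Cedar → Corby → Larch: 18+20+8+13+28+21 = 108
… (46 more)
The minimum is 70.
One optimal route: Larch → Pine → Corby → Dale → Ridge → Cedar → Larch (or its reverse).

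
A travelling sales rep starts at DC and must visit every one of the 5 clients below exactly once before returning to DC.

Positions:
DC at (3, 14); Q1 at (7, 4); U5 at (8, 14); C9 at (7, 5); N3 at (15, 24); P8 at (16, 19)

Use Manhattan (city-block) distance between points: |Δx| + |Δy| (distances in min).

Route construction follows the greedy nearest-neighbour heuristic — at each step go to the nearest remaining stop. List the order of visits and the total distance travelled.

At DC the remaining stops are U5 5, C9 13, Q1 14, P8 18, N3 22; go to U5.
At U5 the remaining stops are C9 10, Q1 11, P8 13, N3 17; go to C9.
At C9 the remaining stops are Q1 1, P8 23, N3 27; go to Q1.
At Q1 the remaining stops are P8 24, N3 28; go to P8.
At P8 the remaining stops are N3 6; go to N3.
Return N3→DC: 22.
Total = 5 + 10 + 1 + 24 + 6 + 22 = 68.

Nearest-neighbour total = 68 min; route DC → U5 → C9 → Q1 → P8 → N3 → DC.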